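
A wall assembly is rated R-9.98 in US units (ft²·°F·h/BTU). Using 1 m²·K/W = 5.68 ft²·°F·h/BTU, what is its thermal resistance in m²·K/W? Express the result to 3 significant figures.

R_SI = 9.98/5.68 = 1.757

1.76 m²·K/W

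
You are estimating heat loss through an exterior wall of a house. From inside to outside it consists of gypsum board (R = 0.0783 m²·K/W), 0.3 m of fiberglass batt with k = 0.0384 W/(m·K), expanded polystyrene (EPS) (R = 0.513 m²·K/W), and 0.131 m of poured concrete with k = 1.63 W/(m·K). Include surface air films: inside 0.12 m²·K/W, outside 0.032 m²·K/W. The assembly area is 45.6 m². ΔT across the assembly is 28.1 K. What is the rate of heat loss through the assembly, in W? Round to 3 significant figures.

0.3/0.0384 = 7.812
0.131/1.63 = 0.08037
R_total = 0.12 + 0.0783 + 7.812 + 0.513 + 0.08037 + 0.032 = 8.636 m²·K/W
Q = A·ΔT/R = 45.6 × 28.1 / 8.636 = 148.4 W

148 W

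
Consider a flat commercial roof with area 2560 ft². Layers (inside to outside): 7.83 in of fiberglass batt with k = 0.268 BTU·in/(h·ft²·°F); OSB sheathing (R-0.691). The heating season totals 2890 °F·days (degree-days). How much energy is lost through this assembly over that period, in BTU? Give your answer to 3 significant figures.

5940000 BTU

7.83/0.268 = 29.22
R_total = 29.22 + 0.691 = 29.91 ft²·°F·h/BTU
E = A × HDD × 24 / R = 2560 × 2890 × 24 / 29.91 = 5937000 BTU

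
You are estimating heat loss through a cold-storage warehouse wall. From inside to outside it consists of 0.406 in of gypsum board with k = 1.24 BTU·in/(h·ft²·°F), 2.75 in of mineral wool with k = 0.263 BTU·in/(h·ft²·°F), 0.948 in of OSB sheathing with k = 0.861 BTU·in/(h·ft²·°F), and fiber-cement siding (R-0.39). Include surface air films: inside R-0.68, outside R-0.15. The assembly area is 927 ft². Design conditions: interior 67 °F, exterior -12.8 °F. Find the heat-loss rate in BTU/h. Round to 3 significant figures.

5640 BTU/h

0.406/1.24 = 0.3274
2.75/0.263 = 10.46
0.948/0.861 = 1.101
R_total = 0.68 + 0.3274 + 10.46 + 1.101 + 0.39 + 0.15 = 13.1 ft²·°F·h/BTU
Q = A·ΔT/R = 927 × (67 − (-12.8)) / 13.1 = 5645 BTU/h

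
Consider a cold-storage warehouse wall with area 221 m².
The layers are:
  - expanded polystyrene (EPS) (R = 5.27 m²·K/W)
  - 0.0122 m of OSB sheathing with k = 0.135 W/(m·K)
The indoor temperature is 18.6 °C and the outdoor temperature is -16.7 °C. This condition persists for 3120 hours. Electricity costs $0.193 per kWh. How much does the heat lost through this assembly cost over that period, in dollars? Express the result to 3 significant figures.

876 dollars

0.0122/0.135 = 0.09037
R_total = 5.27 + 0.09037 = 5.36 m²·K/W
Q = 221 × (18.6 − (-16.7)) / 5.36 = 1455 W
E = 1455 W × 3120 h / 1000 = 4541 kWh
Cost = 4541 × 0.193 = $876.4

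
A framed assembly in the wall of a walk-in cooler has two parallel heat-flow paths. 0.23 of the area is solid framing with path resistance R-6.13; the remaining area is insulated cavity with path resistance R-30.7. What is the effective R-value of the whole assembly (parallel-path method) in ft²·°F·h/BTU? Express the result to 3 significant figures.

16.0 ft²·°F·h/BTU

U_eff = 0.77/30.7 + 0.23/6.13 = 0.02508 + 0.03752 = 0.0626
R_eff = 1/U_eff = 15.97 ft²·°F·h/BTU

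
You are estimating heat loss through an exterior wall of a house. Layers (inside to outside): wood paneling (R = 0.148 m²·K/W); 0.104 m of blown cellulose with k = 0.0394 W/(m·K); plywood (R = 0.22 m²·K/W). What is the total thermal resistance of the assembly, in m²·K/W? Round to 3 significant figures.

0.104/0.0394 = 2.64
R_total = 0.148 + 2.64 + 0.22 = 3.008 m²·K/W

3.01 m²·K/W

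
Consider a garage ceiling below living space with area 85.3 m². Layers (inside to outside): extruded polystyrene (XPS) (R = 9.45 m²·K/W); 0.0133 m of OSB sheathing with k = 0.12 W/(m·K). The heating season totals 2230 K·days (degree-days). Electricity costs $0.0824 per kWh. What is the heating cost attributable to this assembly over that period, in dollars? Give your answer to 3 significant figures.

39.3 dollars

0.0133/0.12 = 0.1108
R_total = 9.45 + 0.1108 = 9.561 m²·K/W
E = A × HDD × 24 / R / 1000 = 85.3 × 2230 × 24 / 9.561 / 1000 = 477.5 kWh
Cost = 477.5 × 0.0824 = $39.35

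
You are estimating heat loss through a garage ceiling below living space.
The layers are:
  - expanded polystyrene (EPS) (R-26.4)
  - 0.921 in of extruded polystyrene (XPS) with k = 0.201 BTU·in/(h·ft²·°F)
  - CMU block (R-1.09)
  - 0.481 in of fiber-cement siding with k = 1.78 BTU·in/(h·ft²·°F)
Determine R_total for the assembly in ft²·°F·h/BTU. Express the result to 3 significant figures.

0.921/0.201 = 4.582
0.481/1.78 = 0.2702
R_total = 26.4 + 4.582 + 1.09 + 0.2702 = 32.34 ft²·°F·h/BTU

32.3 ft²·°F·h/BTU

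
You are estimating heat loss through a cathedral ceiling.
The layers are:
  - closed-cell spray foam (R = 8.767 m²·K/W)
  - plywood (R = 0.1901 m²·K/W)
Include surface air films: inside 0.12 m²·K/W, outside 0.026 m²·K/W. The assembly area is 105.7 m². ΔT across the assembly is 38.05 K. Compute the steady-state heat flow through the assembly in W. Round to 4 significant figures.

441.8 W

R_total = 0.12 + 8.767 + 0.1901 + 0.026 = 9.1031 m²·K/W
Q = A·ΔT/R = 105.7 × 38.05 / 9.1031 = 441.81 W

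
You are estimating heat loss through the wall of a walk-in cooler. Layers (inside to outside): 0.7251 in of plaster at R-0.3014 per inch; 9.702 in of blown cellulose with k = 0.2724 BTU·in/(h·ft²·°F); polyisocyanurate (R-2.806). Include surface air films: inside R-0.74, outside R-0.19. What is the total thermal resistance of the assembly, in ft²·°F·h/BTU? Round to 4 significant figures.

0.7251 × 0.3014 = 0.21855
9.702/0.2724 = 35.617
R_total = 0.74 + 0.21855 + 35.617 + 2.806 + 0.19 = 39.571 ft²·°F·h/BTU

39.57 ft²·°F·h/BTU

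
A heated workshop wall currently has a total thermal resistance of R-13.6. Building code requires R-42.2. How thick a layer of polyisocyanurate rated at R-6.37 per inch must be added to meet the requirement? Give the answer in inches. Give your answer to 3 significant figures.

4.49 in

ΔR = 42.2 − 13.6 = 28.6 ft²·°F·h/BTU
L = ΔR / (R/in) = 28.6/6.37 = 4.49 in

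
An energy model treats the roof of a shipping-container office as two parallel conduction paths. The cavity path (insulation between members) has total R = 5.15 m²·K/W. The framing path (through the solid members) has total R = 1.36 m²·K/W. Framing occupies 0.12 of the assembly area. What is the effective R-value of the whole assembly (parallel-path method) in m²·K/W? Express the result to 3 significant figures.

U_eff = 0.88/5.15 + 0.12/1.36 = 0.1709 + 0.08824 = 0.2591
R_eff = 1/U_eff = 3.859 m²·K/W

3.86 m²·K/W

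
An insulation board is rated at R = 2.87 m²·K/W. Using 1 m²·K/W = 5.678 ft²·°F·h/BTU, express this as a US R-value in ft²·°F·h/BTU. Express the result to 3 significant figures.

16.3 ft²·°F·h/BTU

R_US = 2.87 × 5.678 = 16.3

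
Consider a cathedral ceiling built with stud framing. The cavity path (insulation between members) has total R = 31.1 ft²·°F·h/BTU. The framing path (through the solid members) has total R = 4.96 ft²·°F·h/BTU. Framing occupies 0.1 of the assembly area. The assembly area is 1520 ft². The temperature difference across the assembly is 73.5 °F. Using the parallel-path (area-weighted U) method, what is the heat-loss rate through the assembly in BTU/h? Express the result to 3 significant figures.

U_eff = 0.9/31.1 + 0.1/4.96 = 0.02894 + 0.02016 = 0.0491
R_eff = 1/U_eff = 20.37 ft²·°F·h/BTU
Q = 1520 × 73.5 / 20.37 = 5485 BTU/h

5490 BTU/h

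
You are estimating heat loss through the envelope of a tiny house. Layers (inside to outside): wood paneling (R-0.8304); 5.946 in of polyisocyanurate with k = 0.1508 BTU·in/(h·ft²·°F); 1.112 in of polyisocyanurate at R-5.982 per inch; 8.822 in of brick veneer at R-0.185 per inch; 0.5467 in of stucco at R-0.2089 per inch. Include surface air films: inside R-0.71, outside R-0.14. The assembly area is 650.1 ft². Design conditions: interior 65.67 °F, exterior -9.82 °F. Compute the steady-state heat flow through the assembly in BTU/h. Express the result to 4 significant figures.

5.946/0.1508 = 39.43
1.112 × 5.982 = 6.652
8.822 × 0.185 = 1.6321
0.5467 × 0.2089 = 0.11421
R_total = 0.71 + 0.8304 + 39.43 + 6.652 + 1.6321 + 0.11421 + 0.14 = 49.508 ft²·°F·h/BTU
Q = A·ΔT/R = 650.1 × (65.67 − (-9.82)) / 49.508 = 991.27 BTU/h

991.3 BTU/h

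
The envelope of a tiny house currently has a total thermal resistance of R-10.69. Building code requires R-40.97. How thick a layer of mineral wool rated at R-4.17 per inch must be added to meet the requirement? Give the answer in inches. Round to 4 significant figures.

ΔR = 40.97 − 10.69 = 30.28 ft²·°F·h/BTU
L = ΔR / (R/in) = 30.28/4.17 = 7.2614 in

7.261 in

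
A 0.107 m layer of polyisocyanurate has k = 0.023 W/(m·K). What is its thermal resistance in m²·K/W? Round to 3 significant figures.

4.65 m²·K/W

R = L/k = 0.107/0.023 = 4.652 m²·K/W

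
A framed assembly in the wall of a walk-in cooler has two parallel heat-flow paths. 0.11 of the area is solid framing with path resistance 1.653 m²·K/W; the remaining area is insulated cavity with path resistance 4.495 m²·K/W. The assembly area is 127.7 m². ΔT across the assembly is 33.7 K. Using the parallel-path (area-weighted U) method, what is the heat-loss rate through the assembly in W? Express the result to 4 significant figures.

U_eff = 0.89/4.495 + 0.11/1.653 = 0.198 + 0.066546 = 0.26454
R_eff = 1/U_eff = 3.7801 m²·K/W
Q = 127.7 × 33.7 / 3.7801 = 1138.5 W

1138 W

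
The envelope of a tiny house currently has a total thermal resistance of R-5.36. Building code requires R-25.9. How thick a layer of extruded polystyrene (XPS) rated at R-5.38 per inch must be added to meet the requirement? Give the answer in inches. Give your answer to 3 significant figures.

ΔR = 25.9 − 5.36 = 20.54 ft²·°F·h/BTU
L = ΔR / (R/in) = 20.54/5.38 = 3.818 in

3.82 in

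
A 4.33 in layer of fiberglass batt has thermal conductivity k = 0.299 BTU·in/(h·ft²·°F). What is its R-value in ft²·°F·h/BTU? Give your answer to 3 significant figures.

R = L/k = 4.33/0.299 = 14.48 ft²·°F·h/BTU

14.5 ft²·°F·h/BTU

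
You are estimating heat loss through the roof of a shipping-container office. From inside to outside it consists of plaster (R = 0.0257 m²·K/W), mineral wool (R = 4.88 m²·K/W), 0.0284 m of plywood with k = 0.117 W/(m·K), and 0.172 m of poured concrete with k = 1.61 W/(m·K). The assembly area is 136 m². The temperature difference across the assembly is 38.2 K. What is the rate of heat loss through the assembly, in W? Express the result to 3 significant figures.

989 W

0.0284/0.117 = 0.2427
0.172/1.61 = 0.1068
R_total = 0.0257 + 4.88 + 0.2427 + 0.1068 = 5.255 m²·K/W
Q = A·ΔT/R = 136 × 38.2 / 5.255 = 988.6 W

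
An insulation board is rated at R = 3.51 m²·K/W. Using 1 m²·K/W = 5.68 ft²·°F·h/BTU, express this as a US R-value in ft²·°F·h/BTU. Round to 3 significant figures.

19.9 ft²·°F·h/BTU

R_US = 3.51 × 5.68 = 19.94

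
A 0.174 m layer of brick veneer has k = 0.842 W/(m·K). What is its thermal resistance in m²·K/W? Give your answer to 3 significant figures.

R = L/k = 0.174/0.842 = 0.2067 m²·K/W

0.207 m²·K/W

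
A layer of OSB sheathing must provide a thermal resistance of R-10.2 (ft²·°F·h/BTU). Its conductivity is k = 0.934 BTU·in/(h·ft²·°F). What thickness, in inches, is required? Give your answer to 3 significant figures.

9.53 in

L = R × k = 10.2 × 0.934 = 9.527 in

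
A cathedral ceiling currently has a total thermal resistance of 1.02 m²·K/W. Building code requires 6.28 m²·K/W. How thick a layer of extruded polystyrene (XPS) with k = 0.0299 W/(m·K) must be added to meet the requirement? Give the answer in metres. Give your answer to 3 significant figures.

ΔR = 6.28 − 1.02 = 5.26 m²·K/W
L = ΔR × k = 5.26 × 0.0299 = 0.1573 m

0.157 m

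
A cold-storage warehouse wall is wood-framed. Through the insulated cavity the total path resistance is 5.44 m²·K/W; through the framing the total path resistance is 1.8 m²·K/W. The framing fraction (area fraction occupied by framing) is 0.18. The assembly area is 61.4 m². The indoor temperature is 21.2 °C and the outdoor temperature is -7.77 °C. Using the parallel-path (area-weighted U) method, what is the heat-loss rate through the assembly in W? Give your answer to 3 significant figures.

446 W

U_eff = 0.82/5.44 + 0.18/1.8 = 0.1507 + 0.1 = 0.2507
R_eff = 1/U_eff = 3.988 m²·K/W
Q = 61.4 × (21.2 − (-7.77)) / 3.988 = 446 W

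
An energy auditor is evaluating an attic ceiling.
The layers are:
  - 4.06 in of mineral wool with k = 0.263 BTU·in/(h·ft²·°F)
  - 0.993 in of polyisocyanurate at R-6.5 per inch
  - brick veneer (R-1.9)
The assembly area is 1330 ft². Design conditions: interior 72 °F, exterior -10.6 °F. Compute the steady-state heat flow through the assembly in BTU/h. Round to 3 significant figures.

4.06/0.263 = 15.44
0.993 × 6.5 = 6.455
R_total = 15.44 + 6.455 + 1.9 = 23.79 ft²·°F·h/BTU
Q = A·ΔT/R = 1330 × (72 − (-10.6)) / 23.79 = 4617 BTU/h

4620 BTU/h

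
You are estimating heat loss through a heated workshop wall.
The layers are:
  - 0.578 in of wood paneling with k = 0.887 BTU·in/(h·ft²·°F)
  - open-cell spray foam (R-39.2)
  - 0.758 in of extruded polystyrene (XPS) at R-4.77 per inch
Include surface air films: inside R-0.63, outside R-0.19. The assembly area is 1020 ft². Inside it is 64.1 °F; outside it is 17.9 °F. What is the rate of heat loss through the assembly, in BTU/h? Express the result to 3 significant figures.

0.578/0.887 = 0.6516
0.758 × 4.77 = 3.616
R_total = 0.63 + 0.6516 + 39.2 + 3.616 + 0.19 = 44.29 ft²·°F·h/BTU
Q = A·ΔT/R = 1020 × (64.1 − 17.9) / 44.29 = 1064 BTU/h

1060 BTU/h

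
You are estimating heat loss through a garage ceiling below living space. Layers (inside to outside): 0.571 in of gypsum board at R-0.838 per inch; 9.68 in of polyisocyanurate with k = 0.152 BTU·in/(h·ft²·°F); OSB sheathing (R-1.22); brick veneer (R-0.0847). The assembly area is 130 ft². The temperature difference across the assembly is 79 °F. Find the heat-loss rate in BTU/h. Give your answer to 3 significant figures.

0.571 × 0.838 = 0.4785
9.68/0.152 = 63.68
R_total = 0.4785 + 63.68 + 1.22 + 0.0847 = 65.47 ft²·°F·h/BTU
Q = A·ΔT/R = 130 × 79 / 65.47 = 156.9 BTU/h

157 BTU/h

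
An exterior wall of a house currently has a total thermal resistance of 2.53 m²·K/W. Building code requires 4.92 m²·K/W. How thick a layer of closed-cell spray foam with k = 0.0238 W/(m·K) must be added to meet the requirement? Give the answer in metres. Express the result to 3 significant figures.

0.0569 m

ΔR = 4.92 − 2.53 = 2.39 m²·K/W
L = ΔR × k = 2.39 × 0.0238 = 0.05688 m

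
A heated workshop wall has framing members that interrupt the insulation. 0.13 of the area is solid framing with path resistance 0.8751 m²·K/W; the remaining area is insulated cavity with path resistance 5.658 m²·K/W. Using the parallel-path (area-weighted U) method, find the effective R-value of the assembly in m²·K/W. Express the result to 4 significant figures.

U_eff = 0.87/5.658 + 0.13/0.8751 = 0.15376 + 0.14855 = 0.30232
R_eff = 1/U_eff = 3.3078 m²·K/W

3.308 m²·K/W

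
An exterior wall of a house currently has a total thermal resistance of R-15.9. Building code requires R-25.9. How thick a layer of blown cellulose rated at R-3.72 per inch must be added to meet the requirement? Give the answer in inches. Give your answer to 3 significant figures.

ΔR = 25.9 − 15.9 = 10 ft²·°F·h/BTU
L = ΔR / (R/in) = 10/3.72 = 2.688 in

2.69 in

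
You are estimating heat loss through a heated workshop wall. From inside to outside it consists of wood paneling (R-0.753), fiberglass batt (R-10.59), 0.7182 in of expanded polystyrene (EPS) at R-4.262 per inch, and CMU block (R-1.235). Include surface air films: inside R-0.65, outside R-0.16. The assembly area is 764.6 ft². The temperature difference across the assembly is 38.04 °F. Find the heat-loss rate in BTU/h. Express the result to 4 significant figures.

1768 BTU/h

0.7182 × 4.262 = 3.061
R_total = 0.65 + 0.753 + 10.59 + 3.061 + 1.235 + 0.16 = 16.449 ft²·°F·h/BTU
Q = A·ΔT/R = 764.6 × 38.04 / 16.449 = 1768.2 BTU/h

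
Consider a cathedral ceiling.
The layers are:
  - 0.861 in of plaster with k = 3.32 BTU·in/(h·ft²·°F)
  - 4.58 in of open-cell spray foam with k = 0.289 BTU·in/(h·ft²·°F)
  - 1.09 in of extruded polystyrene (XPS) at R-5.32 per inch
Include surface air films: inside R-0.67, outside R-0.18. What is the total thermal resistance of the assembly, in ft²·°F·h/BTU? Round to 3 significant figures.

22.8 ft²·°F·h/BTU

0.861/3.32 = 0.2593
4.58/0.289 = 15.85
1.09 × 5.32 = 5.799
R_total = 0.67 + 0.2593 + 15.85 + 5.799 + 0.18 = 22.76 ft²·°F·h/BTU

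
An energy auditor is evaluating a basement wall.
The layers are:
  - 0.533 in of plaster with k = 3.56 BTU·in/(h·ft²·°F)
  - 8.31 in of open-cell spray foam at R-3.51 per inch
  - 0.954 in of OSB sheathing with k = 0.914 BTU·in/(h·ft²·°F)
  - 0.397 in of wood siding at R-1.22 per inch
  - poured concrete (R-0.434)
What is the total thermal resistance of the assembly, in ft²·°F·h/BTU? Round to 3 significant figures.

0.533/3.56 = 0.1497
8.31 × 3.51 = 29.17
0.954/0.914 = 1.044
0.397 × 1.22 = 0.4843
R_total = 0.1497 + 29.17 + 1.044 + 0.4843 + 0.434 = 31.28 ft²·°F·h/BTU

31.3 ft²·°F·h/BTU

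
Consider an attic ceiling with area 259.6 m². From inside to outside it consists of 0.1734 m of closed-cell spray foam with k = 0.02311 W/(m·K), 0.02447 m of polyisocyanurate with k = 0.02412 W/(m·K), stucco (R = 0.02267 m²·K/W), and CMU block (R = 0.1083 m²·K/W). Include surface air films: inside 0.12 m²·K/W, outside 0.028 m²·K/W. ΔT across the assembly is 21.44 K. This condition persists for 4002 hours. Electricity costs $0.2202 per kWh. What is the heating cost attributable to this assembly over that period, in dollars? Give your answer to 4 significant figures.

0.1734/0.02311 = 7.5032
0.02447/0.02412 = 1.0145
R_total = 0.12 + 7.5032 + 1.0145 + 0.02267 + 0.1083 + 0.028 = 8.7967 m²·K/W
Q = 259.6 × 21.44 / 8.7967 = 632.72 W
E = 632.72 W × 4002 h / 1000 = 2532.1 kWh
Cost = 2532.1 × 0.2202 = $557.57

557.6 dollars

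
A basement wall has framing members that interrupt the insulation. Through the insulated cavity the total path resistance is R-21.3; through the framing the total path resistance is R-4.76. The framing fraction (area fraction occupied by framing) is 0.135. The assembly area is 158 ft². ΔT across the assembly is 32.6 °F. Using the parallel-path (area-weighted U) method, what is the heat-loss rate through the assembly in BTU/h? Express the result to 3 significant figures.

U_eff = 0.865/21.3 + 0.135/4.76 = 0.04061 + 0.02836 = 0.06897
R_eff = 1/U_eff = 14.5 ft²·°F·h/BTU
Q = 158 × 32.6 / 14.5 = 355.3 BTU/h

355 BTU/h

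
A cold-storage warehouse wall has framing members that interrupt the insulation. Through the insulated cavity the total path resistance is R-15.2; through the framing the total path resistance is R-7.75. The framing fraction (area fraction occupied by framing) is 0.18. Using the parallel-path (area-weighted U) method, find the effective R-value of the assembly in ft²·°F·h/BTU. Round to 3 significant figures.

13.0 ft²·°F·h/BTU

U_eff = 0.82/15.2 + 0.18/7.75 = 0.05395 + 0.02323 = 0.07717
R_eff = 1/U_eff = 12.96 ft²·°F·h/BTU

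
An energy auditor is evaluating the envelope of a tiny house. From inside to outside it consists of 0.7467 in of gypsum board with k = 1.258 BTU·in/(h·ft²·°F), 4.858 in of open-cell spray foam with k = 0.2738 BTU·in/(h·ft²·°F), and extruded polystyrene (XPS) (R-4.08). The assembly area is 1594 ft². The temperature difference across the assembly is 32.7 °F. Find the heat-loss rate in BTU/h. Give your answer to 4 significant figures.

0.7467/1.258 = 0.59356
4.858/0.2738 = 17.743
R_total = 0.59356 + 17.743 + 4.08 = 22.416 ft²·°F·h/BTU
Q = A·ΔT/R = 1594 × 32.7 / 22.416 = 2325.2 BTU/h

2325 BTU/h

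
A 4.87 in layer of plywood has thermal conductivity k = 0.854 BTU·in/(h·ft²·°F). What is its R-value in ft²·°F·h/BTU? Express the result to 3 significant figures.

5.70 ft²·°F·h/BTU

R = L/k = 4.87/0.854 = 5.703 ft²·°F·h/BTU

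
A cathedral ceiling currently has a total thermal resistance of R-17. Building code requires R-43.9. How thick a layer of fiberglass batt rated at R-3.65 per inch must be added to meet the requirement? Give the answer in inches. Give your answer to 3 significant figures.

ΔR = 43.9 − 17 = 26.9 ft²·°F·h/BTU
L = ΔR / (R/in) = 26.9/3.65 = 7.37 in

7.37 in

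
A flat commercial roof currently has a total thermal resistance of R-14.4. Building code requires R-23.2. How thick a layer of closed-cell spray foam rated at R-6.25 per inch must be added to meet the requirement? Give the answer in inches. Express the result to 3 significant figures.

ΔR = 23.2 − 14.4 = 8.8 ft²·°F·h/BTU
L = ΔR / (R/in) = 8.8/6.25 = 1.408 in

1.41 in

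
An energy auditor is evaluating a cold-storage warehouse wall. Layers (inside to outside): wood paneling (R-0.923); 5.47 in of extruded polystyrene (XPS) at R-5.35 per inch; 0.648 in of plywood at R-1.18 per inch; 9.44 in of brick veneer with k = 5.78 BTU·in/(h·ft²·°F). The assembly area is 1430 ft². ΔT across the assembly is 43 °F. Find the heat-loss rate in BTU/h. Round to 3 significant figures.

1890 BTU/h

5.47 × 5.35 = 29.26
0.648 × 1.18 = 0.7646
9.44/5.78 = 1.633
R_total = 0.923 + 29.26 + 0.7646 + 1.633 = 32.59 ft²·°F·h/BTU
Q = A·ΔT/R = 1430 × 43 / 32.59 = 1887 BTU/h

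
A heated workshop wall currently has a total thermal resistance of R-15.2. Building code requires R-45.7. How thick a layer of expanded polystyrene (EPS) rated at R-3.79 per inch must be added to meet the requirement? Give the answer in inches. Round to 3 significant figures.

ΔR = 45.7 − 15.2 = 30.5 ft²·°F·h/BTU
L = ΔR / (R/in) = 30.5/3.79 = 8.047 in

8.05 in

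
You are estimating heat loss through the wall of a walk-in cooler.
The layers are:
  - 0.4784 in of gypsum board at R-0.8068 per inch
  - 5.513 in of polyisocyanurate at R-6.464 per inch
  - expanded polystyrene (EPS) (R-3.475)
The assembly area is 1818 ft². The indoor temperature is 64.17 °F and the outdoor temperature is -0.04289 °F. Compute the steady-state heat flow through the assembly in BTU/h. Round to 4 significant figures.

2956 BTU/h

0.4784 × 0.8068 = 0.38597
5.513 × 6.464 = 35.636
R_total = 0.38597 + 35.636 + 3.475 = 39.497 ft²·°F·h/BTU
Q = A·ΔT/R = 1818 × (64.17 − (-0.04289)) / 39.497 = 2955.6 BTU/h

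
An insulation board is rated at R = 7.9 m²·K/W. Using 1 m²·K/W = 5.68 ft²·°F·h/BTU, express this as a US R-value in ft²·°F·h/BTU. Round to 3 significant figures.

R_US = 7.9 × 5.68 = 44.87

44.9 ft²·°F·h/BTU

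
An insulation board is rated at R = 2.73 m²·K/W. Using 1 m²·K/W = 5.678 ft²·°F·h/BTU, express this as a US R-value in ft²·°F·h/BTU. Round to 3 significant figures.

R_US = 2.73 × 5.678 = 15.5

15.5 ft²·°F·h/BTU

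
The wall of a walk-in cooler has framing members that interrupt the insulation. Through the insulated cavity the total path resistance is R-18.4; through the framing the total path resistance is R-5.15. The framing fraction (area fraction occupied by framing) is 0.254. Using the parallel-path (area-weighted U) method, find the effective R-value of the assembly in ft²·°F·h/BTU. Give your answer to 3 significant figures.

U_eff = 0.746/18.4 + 0.254/5.15 = 0.04054 + 0.04932 = 0.08986
R_eff = 1/U_eff = 11.13 ft²·°F·h/BTU

11.1 ft²·°F·h/BTU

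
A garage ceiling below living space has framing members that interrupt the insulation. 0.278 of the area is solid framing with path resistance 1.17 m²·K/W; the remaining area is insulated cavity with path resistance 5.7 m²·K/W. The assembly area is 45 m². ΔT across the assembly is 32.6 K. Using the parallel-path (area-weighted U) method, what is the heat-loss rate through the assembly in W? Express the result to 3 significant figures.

U_eff = 0.722/5.7 + 0.278/1.17 = 0.1267 + 0.2376 = 0.3643
R_eff = 1/U_eff = 2.745 m²·K/W
Q = 45 × 32.6 / 2.745 = 534.4 W

534 W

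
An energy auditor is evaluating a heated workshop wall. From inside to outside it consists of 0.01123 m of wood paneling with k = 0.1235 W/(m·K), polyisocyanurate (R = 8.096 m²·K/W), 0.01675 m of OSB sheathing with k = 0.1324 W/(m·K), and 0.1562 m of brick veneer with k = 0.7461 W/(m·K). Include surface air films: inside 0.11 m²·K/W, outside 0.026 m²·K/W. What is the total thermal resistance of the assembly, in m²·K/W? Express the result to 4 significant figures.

0.01123/0.1235 = 0.090931
0.01675/0.1324 = 0.12651
0.1562/0.7461 = 0.20936
R_total = 0.11 + 0.090931 + 8.096 + 0.12651 + 0.20936 + 0.026 = 8.6588 m²·K/W

8.659 m²·K/W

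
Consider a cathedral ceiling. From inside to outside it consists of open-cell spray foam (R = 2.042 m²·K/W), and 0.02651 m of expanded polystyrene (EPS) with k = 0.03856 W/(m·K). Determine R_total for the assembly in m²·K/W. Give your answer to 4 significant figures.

0.02651/0.03856 = 0.6875
R_total = 2.042 + 0.6875 = 2.7295 m²·K/W

2.729 m²·K/W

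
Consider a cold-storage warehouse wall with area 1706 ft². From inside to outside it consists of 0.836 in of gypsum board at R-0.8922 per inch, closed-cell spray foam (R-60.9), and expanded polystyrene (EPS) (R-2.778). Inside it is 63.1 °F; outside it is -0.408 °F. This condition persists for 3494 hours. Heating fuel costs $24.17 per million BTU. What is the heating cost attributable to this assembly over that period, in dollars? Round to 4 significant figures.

142.0 dollars

0.836 × 0.8922 = 0.74588
R_total = 0.74588 + 60.9 + 2.778 = 64.424 ft²·°F·h/BTU
Q = 1706 × (63.1 − (-0.408)) / 64.424 = 1681.7 BTU/h
E = 1681.7 × 3494 = 5876000 BTU
Cost = 5876000/10⁶ × 24.17 = $142.02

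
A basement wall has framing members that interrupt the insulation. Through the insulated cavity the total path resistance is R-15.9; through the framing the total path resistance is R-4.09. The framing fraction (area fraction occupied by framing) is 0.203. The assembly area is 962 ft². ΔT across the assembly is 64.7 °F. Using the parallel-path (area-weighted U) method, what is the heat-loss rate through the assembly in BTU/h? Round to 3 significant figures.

U_eff = 0.797/15.9 + 0.203/4.09 = 0.05013 + 0.04963 = 0.09976
R_eff = 1/U_eff = 10.02 ft²·°F·h/BTU
Q = 962 × 64.7 / 10.02 = 6209 BTU/h

6210 BTU/h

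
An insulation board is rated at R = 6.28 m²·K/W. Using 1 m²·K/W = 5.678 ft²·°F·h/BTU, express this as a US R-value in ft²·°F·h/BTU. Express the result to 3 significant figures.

35.7 ft²·°F·h/BTU

R_US = 6.28 × 5.678 = 35.66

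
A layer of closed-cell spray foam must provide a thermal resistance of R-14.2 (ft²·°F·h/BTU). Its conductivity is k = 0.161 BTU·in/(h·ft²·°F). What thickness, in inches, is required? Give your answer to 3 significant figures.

2.29 in

L = R × k = 14.2 × 0.161 = 2.286 in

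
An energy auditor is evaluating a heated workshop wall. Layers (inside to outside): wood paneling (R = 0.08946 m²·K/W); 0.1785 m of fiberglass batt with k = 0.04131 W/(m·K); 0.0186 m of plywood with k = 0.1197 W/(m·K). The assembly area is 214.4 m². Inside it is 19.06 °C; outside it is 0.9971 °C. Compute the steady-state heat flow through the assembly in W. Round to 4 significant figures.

848.2 W

0.1785/0.04131 = 4.321
0.0186/0.1197 = 0.15539
R_total = 0.08946 + 4.321 + 0.15539 = 4.5658 m²·K/W
Q = A·ΔT/R = 214.4 × (19.06 − 0.9971) / 4.5658 = 848.19 W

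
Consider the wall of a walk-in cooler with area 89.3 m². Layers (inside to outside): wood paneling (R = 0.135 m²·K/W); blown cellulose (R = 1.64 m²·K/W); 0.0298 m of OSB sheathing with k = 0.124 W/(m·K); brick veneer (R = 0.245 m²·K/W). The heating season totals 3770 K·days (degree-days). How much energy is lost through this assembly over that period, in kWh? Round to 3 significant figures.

3570 kWh

0.0298/0.124 = 0.2403
R_total = 0.135 + 1.64 + 0.2403 + 0.245 = 2.26 m²·K/W
E = A × HDD × 24 / R / 1000 = 89.3 × 3770 × 24 / 2.26 / 1000 = 3575 kWh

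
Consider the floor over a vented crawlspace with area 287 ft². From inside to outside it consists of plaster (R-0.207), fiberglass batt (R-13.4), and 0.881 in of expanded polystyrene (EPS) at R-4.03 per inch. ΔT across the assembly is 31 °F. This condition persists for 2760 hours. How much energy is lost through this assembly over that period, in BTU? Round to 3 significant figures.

1430000 BTU

0.881 × 4.03 = 3.55
R_total = 0.207 + 13.4 + 3.55 = 17.16 ft²·°F·h/BTU
Q = 287 × 31 / 17.16 = 518.6 BTU/h
E = 518.6 × 2760 = 1431000 BTU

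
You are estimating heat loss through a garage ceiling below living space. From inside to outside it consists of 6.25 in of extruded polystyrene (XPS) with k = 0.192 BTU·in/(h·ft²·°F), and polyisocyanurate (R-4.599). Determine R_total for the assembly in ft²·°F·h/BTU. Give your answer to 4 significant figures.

6.25/0.192 = 32.552
R_total = 32.552 + 4.599 = 37.151 ft²·°F·h/BTU

37.15 ft²·°F·h/BTU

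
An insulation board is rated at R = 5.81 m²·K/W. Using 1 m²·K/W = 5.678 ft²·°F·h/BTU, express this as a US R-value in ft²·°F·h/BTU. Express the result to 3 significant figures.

R_US = 5.81 × 5.678 = 32.99

33.0 ft²·°F·h/BTU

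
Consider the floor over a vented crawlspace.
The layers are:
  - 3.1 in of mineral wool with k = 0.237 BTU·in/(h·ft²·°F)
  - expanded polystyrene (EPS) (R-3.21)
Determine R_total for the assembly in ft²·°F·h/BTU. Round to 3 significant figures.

16.3 ft²·°F·h/BTU

3.1/0.237 = 13.08
R_total = 13.08 + 3.21 = 16.29 ft²·°F·h/BTU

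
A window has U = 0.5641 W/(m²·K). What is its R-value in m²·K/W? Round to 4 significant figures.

R = 1/U = 1/0.5641 = 1.7727

1.773 m²·K/W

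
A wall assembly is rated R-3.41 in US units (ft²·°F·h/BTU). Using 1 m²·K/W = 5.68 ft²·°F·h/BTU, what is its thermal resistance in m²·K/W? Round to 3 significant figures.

R_SI = 3.41/5.68 = 0.6004

0.600 m²·K/W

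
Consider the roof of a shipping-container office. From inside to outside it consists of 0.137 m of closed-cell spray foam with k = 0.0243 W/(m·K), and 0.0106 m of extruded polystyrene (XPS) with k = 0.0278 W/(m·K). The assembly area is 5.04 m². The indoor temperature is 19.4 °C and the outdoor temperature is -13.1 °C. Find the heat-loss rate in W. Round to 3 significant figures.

0.137/0.0243 = 5.638
0.0106/0.0278 = 0.3813
R_total = 5.638 + 0.3813 = 6.019 m²·K/W
Q = A·ΔT/R = 5.04 × (19.4 − (-13.1)) / 6.019 = 27.21 W

27.2 W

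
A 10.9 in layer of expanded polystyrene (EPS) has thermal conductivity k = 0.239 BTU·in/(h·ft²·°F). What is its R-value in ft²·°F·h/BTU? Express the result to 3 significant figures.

R = L/k = 10.9/0.239 = 45.61 ft²·°F·h/BTU

45.6 ft²·°F·h/BTU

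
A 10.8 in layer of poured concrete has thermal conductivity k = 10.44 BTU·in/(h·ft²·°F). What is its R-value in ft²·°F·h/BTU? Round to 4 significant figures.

R = L/k = 10.8/10.44 = 1.0345 ft²·°F·h/BTU

1.034 ft²·°F·h/BTU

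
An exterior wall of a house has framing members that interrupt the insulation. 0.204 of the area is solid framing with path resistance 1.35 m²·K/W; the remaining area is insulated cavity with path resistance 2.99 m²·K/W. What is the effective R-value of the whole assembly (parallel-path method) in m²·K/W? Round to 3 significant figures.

U_eff = 0.796/2.99 + 0.204/1.35 = 0.2662 + 0.1511 = 0.4173
R_eff = 1/U_eff = 2.396 m²·K/W

2.40 m²·K/W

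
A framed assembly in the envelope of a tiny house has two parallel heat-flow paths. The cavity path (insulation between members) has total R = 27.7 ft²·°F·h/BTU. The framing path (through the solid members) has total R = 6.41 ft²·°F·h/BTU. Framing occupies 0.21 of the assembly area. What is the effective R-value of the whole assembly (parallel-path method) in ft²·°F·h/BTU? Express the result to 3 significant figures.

16.3 ft²·°F·h/BTU

U_eff = 0.79/27.7 + 0.21/6.41 = 0.02852 + 0.03276 = 0.06128
R_eff = 1/U_eff = 16.32 ft²·°F·h/BTU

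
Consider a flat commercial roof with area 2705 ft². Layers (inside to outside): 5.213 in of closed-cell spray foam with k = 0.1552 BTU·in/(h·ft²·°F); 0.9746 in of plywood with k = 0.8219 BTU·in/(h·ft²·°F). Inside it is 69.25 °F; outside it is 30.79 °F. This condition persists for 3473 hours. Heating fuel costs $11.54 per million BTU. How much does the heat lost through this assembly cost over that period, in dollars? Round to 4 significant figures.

5.213/0.1552 = 33.589
0.9746/0.8219 = 1.1858
R_total = 33.589 + 1.1858 = 34.775 ft²·°F·h/BTU
Q = 2705 × (69.25 − 30.79) / 34.775 = 2991.7 BTU/h
E = 2991.7 × 3473 = 10390000 BTU
Cost = 10390000/10⁶ × 11.54 = $119.9

119.9 dollars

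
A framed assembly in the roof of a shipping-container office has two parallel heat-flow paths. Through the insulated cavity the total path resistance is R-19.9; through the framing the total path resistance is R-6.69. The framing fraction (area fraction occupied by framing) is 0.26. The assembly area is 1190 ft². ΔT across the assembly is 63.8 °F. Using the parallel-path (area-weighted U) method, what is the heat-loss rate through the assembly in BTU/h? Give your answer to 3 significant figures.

5770 BTU/h

U_eff = 0.74/19.9 + 0.26/6.69 = 0.03719 + 0.03886 = 0.07605
R_eff = 1/U_eff = 13.15 ft²·°F·h/BTU
Q = 1190 × 63.8 / 13.15 = 5774 BTU/h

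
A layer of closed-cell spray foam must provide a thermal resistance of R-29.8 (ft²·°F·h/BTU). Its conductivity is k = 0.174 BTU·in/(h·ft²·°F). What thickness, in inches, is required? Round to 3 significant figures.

L = R × k = 29.8 × 0.174 = 5.185 in

5.19 in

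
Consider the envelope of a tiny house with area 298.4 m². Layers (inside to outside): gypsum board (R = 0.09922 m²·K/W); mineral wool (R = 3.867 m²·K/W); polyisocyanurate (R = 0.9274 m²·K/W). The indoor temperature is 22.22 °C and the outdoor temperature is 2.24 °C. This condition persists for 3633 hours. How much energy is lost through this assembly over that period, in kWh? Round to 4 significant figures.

4426 kWh

R_total = 0.09922 + 3.867 + 0.9274 = 4.8936 m²·K/W
Q = 298.4 × (22.22 − 2.24) / 4.8936 = 1218.3 W
E = 1218.3 W × 3633 h / 1000 = 4426.2 kWh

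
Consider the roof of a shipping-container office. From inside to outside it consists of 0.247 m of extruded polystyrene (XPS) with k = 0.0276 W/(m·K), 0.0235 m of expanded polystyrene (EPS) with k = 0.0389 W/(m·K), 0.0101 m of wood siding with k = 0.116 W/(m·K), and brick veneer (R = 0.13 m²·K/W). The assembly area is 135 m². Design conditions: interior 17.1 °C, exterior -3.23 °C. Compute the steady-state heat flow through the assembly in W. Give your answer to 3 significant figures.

281 W

0.247/0.0276 = 8.949
0.0235/0.0389 = 0.6041
0.0101/0.116 = 0.08707
R_total = 8.949 + 0.6041 + 0.08707 + 0.13 = 9.77 m²·K/W
Q = A·ΔT/R = 135 × (17.1 − (-3.23)) / 9.77 = 280.9 W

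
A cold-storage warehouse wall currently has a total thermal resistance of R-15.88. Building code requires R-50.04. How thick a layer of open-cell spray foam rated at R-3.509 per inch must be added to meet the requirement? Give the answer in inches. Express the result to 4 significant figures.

9.735 in

ΔR = 50.04 − 15.88 = 34.16 ft²·°F·h/BTU
L = ΔR / (R/in) = 34.16/3.509 = 9.735 in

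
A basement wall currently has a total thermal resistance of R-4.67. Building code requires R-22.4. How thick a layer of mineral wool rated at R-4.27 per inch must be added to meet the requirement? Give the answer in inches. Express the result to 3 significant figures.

ΔR = 22.4 − 4.67 = 17.73 ft²·°F·h/BTU
L = ΔR / (R/in) = 17.73/4.27 = 4.152 in

4.15 in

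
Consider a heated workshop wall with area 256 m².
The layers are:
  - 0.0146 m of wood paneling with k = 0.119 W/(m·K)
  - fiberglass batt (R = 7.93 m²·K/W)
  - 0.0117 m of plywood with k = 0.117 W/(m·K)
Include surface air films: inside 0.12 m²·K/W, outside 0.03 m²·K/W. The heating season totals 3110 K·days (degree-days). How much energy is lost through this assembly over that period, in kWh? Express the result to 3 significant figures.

0.0146/0.119 = 0.1227
0.0117/0.117 = 0.1
R_total = 0.12 + 0.1227 + 7.93 + 0.1 + 0.03 = 8.303 m²·K/W
E = A × HDD × 24 / R / 1000 = 256 × 3110 × 24 / 8.303 / 1000 = 2301 kWh

2300 kWh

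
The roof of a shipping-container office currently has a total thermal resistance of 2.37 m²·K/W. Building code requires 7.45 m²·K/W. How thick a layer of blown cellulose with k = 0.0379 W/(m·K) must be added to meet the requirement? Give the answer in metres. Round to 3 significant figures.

0.193 m

ΔR = 7.45 − 2.37 = 5.08 m²·K/W
L = ΔR × k = 5.08 × 0.0379 = 0.1925 m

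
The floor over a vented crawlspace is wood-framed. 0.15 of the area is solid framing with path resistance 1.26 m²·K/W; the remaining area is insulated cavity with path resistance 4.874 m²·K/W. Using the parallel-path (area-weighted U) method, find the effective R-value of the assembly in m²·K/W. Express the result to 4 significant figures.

U_eff = 0.85/4.874 + 0.15/1.26 = 0.17439 + 0.11905 = 0.29344
R_eff = 1/U_eff = 3.4078 m²·K/W

3.408 m²·K/W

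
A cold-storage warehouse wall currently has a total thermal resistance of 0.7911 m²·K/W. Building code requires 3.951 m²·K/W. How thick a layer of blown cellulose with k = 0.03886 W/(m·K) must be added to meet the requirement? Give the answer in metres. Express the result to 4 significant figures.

ΔR = 3.951 − 0.7911 = 3.1599 m²·K/W
L = ΔR × k = 3.1599 × 0.03886 = 0.12279 m

0.1228 m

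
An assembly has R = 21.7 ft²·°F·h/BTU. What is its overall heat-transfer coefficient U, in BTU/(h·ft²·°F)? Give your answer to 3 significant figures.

0.0461 BTU/(h·ft²·°F)

U = 1/R = 1/21.7 = 0.04608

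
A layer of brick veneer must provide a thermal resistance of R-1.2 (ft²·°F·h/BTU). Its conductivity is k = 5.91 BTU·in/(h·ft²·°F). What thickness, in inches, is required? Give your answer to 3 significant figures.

7.09 in

L = R × k = 1.2 × 5.91 = 7.092 in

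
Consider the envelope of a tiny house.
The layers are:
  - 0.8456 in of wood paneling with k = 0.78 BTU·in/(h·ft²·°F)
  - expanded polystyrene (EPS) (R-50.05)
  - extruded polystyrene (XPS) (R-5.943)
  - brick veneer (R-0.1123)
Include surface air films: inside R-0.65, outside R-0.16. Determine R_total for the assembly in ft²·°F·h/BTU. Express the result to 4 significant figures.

0.8456/0.78 = 1.0841
R_total = 0.65 + 1.0841 + 50.05 + 5.943 + 0.1123 + 0.16 = 57.999 ft²·°F·h/BTU

58.00 ft²·°F·h/BTU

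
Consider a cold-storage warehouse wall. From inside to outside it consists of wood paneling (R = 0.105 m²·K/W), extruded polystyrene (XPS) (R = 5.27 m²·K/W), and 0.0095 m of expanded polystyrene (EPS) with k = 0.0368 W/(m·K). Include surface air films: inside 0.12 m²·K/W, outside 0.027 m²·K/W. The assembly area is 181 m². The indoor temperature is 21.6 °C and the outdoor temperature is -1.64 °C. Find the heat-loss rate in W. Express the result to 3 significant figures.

728 W

0.0095/0.0368 = 0.2582
R_total = 0.12 + 0.105 + 5.27 + 0.2582 + 0.027 = 5.78 m²·K/W
Q = A·ΔT/R = 181 × (21.6 − (-1.64)) / 5.78 = 727.7 W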